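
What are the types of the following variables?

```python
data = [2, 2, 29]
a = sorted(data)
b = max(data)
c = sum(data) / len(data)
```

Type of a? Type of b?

sorted() returns list; max of ints returns int

list, int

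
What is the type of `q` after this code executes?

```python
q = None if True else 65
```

Ternary: condition is True, if branch (None) taken → NoneType

NoneType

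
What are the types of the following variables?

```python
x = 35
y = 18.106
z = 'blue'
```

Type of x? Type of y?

x is int; y is float

int, float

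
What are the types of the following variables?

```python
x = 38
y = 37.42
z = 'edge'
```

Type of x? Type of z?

x is int; z is str

int, str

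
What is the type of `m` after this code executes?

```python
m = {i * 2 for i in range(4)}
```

A set comprehension {expr for x in iterable} produces a set

set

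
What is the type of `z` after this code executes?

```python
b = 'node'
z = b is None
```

'is' comparison returns bool

bool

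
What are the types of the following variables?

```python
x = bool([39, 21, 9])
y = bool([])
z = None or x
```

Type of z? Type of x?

None or <bool> returns the bool; bool() returns bool

bool, bool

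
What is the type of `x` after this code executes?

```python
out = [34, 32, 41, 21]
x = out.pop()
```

list.pop() returns the popped element (int here)

int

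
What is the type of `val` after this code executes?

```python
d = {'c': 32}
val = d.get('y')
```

dict.get() returns None when key 'y' is not found and no default given

NoneType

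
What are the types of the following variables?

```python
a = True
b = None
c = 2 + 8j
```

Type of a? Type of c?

a is bool; c is complex

bool, complex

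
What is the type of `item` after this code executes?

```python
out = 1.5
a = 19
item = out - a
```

float - int returns float (1.5 - 19 = -17.5)

float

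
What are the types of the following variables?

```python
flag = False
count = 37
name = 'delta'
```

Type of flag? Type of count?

flag is bool; count is int

bool, int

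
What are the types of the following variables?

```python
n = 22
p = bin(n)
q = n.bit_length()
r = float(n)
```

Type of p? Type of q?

bin() returns str; int.bit_length() returns int

str, int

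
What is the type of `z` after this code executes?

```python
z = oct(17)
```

oct() returns str representation

str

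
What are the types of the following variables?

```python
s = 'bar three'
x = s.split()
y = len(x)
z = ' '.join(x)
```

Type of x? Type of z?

str.split() returns list; str.join() returns str

list, str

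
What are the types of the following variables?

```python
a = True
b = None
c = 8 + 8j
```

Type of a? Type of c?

a is bool; c is complex

bool, complex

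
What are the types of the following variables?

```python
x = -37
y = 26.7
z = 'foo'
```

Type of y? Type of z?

y is float; z is str

float, str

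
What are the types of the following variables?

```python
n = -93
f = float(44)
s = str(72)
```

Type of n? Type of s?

n is int; s is str

int, str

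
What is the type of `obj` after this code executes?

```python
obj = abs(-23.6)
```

abs() of float returns float

float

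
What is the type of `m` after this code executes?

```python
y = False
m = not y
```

'not' always returns bool

bool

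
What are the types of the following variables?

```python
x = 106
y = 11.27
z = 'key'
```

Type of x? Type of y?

x is int; y is float

int, float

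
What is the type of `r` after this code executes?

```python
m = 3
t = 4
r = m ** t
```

int ** positive int returns int (3 ** 4 = 81)

int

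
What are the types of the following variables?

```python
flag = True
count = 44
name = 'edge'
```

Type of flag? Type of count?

flag is bool; count is int

bool, int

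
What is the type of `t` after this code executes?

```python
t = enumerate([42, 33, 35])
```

enumerate() returns an enumerate iterator object

enumerate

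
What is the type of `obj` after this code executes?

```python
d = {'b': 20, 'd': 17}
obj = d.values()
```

.values() returns a dict_values view object

dict_values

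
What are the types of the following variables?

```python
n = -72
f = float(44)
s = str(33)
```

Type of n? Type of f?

n is int; f is float

int, float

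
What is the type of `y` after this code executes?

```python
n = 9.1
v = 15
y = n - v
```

float - int returns float (9.1 - 15 = -5.9)

float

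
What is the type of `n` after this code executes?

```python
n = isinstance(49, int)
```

isinstance() returns bool

bool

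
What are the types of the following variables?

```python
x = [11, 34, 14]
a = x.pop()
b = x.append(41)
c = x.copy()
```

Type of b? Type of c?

list.append() returns None; list.copy() returns list

NoneType, list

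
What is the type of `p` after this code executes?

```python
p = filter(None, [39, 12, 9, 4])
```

filter() returns a filter iterator object

filter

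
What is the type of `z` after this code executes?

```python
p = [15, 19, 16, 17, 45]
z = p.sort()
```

list.sort() returns None (sorts in place)

NoneType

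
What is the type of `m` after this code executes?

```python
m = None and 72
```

'and' returns first falsy value (None)

NoneType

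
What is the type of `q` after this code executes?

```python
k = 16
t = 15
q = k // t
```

int // int returns int (16 // 15 = 1)

int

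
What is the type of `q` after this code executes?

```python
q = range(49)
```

range() returns a range object

range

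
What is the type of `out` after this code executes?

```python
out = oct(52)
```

oct() returns str representation

str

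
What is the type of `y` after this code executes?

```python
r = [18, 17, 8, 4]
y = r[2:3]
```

Slicing a list always returns a list

list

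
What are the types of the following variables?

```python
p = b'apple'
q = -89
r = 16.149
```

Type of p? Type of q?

p is bytes; q is int

bytes, int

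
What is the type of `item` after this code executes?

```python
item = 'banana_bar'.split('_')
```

str.split() returns list

list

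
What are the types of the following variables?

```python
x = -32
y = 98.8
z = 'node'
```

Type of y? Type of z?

y is float; z is str

float, str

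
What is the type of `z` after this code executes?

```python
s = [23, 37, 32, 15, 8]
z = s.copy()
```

list.copy() returns list

list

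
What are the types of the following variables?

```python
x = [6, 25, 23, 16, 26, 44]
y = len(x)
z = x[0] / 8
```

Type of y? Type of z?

len() returns int; int / int returns float

int, float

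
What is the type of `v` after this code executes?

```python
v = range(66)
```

range() returns a range object

range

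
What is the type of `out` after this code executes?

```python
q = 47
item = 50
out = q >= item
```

Comparison operators return bool

bool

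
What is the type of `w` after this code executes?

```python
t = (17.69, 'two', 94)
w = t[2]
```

Index 2 of tuple is 94 which is int

int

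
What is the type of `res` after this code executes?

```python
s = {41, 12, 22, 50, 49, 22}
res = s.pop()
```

Popping from a set of ints returns int

int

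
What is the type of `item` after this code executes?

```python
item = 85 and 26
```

'and' returns the last value when all truthy (26, which is int)

int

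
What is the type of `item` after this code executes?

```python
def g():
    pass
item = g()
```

A function with no return statement returns None

NoneType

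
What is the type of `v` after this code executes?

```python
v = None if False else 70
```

Ternary: condition is False, else branch (70) taken → int

int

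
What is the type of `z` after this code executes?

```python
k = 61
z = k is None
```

'is' comparison returns bool

bool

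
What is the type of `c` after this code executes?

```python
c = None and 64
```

'and' returns first falsy value (None)

NoneType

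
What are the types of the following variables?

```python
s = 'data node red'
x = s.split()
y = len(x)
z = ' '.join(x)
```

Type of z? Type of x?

str.join() returns str; str.split() returns list

str, list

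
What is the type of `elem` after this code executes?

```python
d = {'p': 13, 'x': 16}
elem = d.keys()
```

.keys() returns a dict_keys view object

dict_keys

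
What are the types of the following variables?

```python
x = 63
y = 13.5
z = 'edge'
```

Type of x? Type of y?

x is int; y is float

int, float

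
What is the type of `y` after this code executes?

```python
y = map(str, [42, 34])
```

map() returns a map iterator object

map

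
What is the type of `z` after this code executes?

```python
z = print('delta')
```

print() returns None

NoneType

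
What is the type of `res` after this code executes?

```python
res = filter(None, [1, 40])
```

filter() returns a filter iterator object

filter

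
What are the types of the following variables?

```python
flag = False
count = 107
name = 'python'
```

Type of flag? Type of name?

flag is bool; name is str

bool, str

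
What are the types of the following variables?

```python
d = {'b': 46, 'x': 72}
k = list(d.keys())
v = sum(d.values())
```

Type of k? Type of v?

list(...) returns list; sum of int values returns int

list, int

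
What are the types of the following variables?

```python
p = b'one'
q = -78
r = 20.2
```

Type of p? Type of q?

p is bytes; q is int

bytes, int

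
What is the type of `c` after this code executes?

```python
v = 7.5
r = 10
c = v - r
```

float - int returns float (7.5 - 10 = -2.5)

float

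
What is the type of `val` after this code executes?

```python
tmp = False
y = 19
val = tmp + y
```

bool + int returns int (False is 0, so 0 + 19 = 19)

int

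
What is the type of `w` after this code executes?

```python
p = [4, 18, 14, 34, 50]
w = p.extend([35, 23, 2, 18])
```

list.extend() returns None

NoneType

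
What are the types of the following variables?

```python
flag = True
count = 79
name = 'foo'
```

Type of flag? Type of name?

flag is bool; name is str

bool, str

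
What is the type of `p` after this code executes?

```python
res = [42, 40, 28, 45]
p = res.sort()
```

list.sort() returns None (sorts in place)

NoneType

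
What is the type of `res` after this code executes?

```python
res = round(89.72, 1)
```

round() with ndigits arg returns float

float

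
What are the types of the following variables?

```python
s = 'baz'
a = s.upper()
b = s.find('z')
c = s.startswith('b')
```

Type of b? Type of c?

str.find() returns int; str.startswith() returns bool

int, bool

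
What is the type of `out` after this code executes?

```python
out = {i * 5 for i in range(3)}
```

A set comprehension {expr for x in iterable} produces a set

set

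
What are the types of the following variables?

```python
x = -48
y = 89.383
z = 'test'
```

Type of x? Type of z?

x is int; z is str

int, str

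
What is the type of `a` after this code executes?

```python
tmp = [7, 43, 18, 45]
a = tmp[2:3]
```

Slicing a list always returns a list

list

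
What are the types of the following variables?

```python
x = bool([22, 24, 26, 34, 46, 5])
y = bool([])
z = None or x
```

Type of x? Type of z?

bool() returns bool; None or <bool> returns the bool

bool, bool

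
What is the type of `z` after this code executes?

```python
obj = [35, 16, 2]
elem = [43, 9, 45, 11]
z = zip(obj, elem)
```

zip() returns a zip iterator object

zip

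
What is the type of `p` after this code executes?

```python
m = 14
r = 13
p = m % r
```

int % int returns int (14 % 13 = 1)

int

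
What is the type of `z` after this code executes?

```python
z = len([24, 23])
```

len() always returns int

int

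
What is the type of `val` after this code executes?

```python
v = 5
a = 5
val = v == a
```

Equality comparison returns bool

bool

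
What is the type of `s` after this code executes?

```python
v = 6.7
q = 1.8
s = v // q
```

float // float returns float (floor division preserves float type)

float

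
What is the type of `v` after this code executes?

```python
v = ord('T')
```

ord() returns int (Unicode code point)

int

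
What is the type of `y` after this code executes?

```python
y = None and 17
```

'and' returns first falsy value (None)

NoneType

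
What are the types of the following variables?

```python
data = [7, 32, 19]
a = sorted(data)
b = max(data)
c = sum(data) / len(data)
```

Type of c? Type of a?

int / int returns float; sorted() returns list

float, list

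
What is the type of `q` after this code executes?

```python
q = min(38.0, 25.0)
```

min() of floats returns float

float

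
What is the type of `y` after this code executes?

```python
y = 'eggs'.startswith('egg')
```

str.startswith() returns bool

bool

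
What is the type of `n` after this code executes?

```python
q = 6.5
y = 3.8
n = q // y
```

float // float returns float (floor division preserves float type)

float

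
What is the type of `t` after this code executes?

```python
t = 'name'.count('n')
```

str.count() returns int

int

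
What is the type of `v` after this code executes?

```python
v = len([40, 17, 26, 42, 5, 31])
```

len() always returns int

int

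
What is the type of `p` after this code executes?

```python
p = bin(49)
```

bin() returns str representation

str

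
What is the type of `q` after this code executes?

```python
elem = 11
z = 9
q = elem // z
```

int // int returns int (11 // 9 = 1)

int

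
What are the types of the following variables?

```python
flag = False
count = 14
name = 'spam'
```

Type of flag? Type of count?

flag is bool; count is int

bool, int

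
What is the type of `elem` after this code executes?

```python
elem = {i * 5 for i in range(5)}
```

A set comprehension {expr for x in iterable} produces a set

set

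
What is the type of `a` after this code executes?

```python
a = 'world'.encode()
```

str.encode() returns bytes

bytes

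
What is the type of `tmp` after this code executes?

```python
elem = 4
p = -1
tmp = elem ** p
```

int ** negative int returns float

float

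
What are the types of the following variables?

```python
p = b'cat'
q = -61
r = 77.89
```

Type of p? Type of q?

p is bytes; q is int

bytes, int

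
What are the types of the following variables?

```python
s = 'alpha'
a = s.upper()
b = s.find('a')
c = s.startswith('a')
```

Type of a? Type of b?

str.upper() returns str; str.find() returns int

str, int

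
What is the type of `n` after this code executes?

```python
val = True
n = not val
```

'not' always returns bool

bool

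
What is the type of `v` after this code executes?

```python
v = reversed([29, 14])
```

reversed() on a list returns a list_reverseiterator

list_reverseiterator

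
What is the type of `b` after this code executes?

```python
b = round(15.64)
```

round() with no ndigits arg returns int

int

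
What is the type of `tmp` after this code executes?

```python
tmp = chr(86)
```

chr() returns str (single character)

str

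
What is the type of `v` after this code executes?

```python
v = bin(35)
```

bin() returns str representation

str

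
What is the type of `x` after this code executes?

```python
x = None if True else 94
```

Ternary: condition is True, if branch (None) taken → NoneType

NoneType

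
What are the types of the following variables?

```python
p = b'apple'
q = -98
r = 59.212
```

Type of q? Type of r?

q is int; r is float

int, float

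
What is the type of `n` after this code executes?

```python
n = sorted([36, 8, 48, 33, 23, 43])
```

sorted() always returns list

list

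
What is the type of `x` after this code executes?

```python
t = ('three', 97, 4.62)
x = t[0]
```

Index 0 of tuple is 'three' which is str

str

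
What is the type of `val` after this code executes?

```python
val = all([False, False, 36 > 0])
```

all() returns bool

bool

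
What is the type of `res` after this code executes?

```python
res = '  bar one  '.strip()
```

str.strip() returns str

str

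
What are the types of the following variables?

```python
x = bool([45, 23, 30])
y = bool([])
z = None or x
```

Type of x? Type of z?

bool() returns bool; None or <bool> returns the bool

bool, bool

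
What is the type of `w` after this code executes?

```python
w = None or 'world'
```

'or' with None returns the other value ('world', str)

str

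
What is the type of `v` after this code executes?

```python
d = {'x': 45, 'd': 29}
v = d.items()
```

dict.items() returns a dict_items view

dict_items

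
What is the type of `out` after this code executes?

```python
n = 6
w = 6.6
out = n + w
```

int + float returns float (6 + 6.6 = 12.6)

float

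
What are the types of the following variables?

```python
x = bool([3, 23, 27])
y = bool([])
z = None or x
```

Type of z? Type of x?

None or <bool> returns the bool; bool() returns bool

bool, bool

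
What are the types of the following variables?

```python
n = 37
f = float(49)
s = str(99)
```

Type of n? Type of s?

n is int; s is str

int, str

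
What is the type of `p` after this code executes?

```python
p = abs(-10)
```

abs() of int returns int

int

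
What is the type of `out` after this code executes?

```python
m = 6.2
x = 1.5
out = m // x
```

float // float returns float (floor division preserves float type)

float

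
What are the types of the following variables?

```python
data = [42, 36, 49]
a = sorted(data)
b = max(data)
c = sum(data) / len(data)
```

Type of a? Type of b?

sorted() returns list; max of ints returns int

list, int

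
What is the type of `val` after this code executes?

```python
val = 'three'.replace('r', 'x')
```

str.replace() returns str

str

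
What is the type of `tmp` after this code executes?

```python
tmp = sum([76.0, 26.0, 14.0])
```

sum() of floats returns float

float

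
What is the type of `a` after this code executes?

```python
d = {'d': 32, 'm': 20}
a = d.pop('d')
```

dict.pop() returns the value (int)

int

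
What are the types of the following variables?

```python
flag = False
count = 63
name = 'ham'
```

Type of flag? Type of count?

flag is bool; count is int

bool, int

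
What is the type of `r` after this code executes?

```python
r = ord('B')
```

ord() returns int (Unicode code point)

int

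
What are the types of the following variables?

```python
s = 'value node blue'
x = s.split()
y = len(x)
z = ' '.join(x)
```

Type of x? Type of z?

str.split() returns list; str.join() returns str

list, str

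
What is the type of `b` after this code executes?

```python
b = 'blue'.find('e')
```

str.find() returns int (index, or -1)

int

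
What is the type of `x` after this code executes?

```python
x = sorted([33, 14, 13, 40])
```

sorted() always returns list

list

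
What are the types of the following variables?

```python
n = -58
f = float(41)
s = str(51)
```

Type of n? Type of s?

n is int; s is str

int, str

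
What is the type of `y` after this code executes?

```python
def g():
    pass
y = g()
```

A function with no return statement returns None

NoneType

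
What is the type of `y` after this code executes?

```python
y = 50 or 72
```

'or' returns the first truthy value (50, which is int)

int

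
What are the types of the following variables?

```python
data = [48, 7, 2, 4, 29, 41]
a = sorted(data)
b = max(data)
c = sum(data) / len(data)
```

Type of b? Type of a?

max of ints returns int; sorted() returns list

int, list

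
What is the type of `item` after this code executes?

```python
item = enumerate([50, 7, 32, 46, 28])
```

enumerate() returns an enumerate iterator object

enumerate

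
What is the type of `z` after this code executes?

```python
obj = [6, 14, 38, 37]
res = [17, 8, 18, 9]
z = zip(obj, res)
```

zip() returns a zip iterator object

zip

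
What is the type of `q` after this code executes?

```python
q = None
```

None has type NoneType

NoneType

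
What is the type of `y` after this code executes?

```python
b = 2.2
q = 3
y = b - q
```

float - int returns float (2.2 - 3 = -0.8)

float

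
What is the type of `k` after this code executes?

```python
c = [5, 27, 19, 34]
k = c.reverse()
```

list.reverse() returns None

NoneType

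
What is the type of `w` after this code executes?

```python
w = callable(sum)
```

callable() returns bool

bool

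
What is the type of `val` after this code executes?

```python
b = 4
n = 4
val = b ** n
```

int ** positive int returns int (4 ** 4 = 256)

int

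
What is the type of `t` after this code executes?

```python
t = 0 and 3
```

'and' returns the first falsy value (0, which is int)

int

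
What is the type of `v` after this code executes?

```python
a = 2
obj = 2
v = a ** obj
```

int ** positive int returns int (2 ** 2 = 4)

int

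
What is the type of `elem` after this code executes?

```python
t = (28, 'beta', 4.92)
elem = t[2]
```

Index 2 of tuple is 4.92 which is float

float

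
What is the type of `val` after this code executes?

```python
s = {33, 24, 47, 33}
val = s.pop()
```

Popping from a set of ints returns int

int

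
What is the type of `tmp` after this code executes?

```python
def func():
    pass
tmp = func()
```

A function with no return statement returns None

NoneType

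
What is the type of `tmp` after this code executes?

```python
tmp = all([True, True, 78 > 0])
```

all() returns bool

bool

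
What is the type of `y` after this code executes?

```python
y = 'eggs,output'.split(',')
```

str.split() returns list

list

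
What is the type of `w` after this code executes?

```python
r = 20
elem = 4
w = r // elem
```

int // int returns int (20 // 4 = 5)

int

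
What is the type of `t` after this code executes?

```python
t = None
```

None has type NoneType

NoneType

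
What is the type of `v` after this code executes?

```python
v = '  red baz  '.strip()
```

str.strip() returns str

str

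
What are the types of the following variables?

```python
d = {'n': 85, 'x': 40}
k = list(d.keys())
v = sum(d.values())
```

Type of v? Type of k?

sum of int values returns int; list(...) returns list

int, list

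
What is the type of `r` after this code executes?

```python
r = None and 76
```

'and' returns first falsy value (None)

NoneType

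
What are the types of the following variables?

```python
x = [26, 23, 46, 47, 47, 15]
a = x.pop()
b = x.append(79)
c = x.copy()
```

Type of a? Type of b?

list.pop() returns the element (int); list.append() returns None

int, NoneType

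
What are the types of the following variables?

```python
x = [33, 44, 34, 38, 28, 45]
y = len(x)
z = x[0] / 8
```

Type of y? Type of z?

len() returns int; int / int returns float

int, float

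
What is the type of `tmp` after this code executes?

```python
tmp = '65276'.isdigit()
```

str.isdigit() returns bool

bool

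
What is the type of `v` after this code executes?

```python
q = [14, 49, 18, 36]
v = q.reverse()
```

list.reverse() returns None

NoneType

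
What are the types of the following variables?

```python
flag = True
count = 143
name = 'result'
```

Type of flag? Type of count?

flag is bool; count is int

bool, int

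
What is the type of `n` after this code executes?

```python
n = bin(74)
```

bin() returns str representation

str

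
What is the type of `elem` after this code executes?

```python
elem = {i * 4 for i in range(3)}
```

A set comprehension {expr for x in iterable} produces a set

set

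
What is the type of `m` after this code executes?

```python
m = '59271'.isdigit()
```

str.isdigit() returns bool

bool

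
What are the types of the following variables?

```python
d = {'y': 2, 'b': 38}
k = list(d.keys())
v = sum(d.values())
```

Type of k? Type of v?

list(...) returns list; sum of int values returns int

list, int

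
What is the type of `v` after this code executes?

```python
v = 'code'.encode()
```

str.encode() returns bytes

bytes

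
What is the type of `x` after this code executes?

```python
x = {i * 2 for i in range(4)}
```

A set comprehension {expr for x in iterable} produces a set

set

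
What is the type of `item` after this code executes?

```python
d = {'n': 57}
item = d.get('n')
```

dict.get() returns the value (int) when key is found

int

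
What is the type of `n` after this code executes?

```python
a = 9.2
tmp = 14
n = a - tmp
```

float - int returns float (9.2 - 14 = -4.8)

float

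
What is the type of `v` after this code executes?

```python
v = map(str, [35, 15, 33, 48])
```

map() returns a map iterator object

map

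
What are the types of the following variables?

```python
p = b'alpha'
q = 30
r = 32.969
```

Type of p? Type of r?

p is bytes; r is float

bytes, float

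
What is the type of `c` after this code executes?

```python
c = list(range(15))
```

list(range(...)) returns list

list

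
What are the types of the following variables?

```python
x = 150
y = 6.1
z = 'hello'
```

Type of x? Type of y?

x is int; y is float

int, float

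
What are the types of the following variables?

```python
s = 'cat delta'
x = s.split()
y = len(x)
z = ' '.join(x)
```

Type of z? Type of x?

str.join() returns str; str.split() returns list

str, list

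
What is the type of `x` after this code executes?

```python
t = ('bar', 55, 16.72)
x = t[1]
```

Index 1 of tuple is 55 which is int

int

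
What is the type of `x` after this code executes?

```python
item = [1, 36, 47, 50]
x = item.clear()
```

list.clear() returns None

NoneType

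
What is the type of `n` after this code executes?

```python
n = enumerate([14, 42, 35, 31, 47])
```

enumerate() returns an enumerate iterator object

enumerate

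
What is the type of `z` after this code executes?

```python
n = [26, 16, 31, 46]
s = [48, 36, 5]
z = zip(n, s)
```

zip() returns a zip iterator object

zip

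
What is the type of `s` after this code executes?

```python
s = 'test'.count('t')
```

str.count() returns int

int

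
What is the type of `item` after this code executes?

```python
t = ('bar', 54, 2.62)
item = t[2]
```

Index 2 of tuple is 2.62 which is float

float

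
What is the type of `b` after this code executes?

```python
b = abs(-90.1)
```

abs() of float returns float

float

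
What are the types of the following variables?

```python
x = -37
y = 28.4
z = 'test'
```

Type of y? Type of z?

y is float; z is str

float, str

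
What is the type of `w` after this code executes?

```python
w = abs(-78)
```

abs() of int returns int

int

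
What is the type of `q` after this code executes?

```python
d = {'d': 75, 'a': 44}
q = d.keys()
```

.keys() returns a dict_keys view object

dict_keys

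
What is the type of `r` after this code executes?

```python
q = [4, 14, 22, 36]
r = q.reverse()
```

list.reverse() returns None

NoneType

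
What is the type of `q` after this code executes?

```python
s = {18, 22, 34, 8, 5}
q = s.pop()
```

Popping from a set of ints returns int

int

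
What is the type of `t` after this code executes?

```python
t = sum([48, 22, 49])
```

sum() of ints returns int

int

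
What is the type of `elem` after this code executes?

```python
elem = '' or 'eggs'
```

'or' returns first truthy value ('eggs', which is str)

str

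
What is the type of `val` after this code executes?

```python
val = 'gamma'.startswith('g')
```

str.startswith() returns bool

bool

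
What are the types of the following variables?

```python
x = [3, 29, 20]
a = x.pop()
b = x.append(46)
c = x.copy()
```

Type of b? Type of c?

list.append() returns None; list.copy() returns list

NoneType, list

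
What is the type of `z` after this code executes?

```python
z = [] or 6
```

'or' returns first truthy value (6, which is int)

int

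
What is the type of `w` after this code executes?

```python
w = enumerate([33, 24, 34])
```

enumerate() returns an enumerate iterator object

enumerate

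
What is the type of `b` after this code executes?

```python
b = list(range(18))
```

list(range(...)) returns list

list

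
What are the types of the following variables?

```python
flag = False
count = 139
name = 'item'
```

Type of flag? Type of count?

flag is bool; count is int

bool, int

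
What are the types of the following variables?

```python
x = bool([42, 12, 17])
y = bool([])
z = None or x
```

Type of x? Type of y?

bool() returns bool; bool() returns bool

bool, bool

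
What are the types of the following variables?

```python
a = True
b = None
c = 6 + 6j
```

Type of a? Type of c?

a is bool; c is complex

bool, complex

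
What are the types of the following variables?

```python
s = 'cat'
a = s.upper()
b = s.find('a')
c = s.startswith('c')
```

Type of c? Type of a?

str.startswith() returns bool; str.upper() returns str

bool, str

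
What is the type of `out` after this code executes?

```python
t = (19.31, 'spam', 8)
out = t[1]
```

Index 1 of tuple is 'spam' which is str

str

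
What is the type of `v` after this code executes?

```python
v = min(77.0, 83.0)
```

min() of floats returns float

float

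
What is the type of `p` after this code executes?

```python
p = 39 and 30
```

'and' returns the last value when all truthy (30, which is int)

int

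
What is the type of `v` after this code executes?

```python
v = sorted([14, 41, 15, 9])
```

sorted() always returns list

list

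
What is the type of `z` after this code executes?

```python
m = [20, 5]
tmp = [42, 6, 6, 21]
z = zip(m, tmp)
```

zip() returns a zip iterator object

zip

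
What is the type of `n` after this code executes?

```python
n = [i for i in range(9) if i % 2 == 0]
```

A list comprehension [...] produces a list

list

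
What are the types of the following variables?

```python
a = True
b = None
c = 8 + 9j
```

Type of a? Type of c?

a is bool; c is complex

bool, complex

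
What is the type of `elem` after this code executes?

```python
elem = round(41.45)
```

round() with no ndigits arg returns int

int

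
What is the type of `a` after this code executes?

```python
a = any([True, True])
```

any() returns bool

bool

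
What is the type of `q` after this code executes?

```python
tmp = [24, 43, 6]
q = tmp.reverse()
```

list.reverse() returns None

NoneType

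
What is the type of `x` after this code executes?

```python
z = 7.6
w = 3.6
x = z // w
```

float // float returns float (floor division preserves float type)

float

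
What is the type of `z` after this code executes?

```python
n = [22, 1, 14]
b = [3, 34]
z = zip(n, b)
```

zip() returns a zip iterator object

zip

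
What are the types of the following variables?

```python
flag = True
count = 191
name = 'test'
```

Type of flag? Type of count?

flag is bool; count is int

bool, int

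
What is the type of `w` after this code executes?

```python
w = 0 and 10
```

'and' returns the first falsy value (0, which is int)

int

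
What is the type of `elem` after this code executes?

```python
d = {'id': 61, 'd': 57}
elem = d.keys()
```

.keys() returns a dict_keys view object

dict_keys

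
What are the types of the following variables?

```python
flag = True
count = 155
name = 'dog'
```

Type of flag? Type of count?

flag is bool; count is int

bool, int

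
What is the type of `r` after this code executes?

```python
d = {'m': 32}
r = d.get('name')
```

dict.get() returns None when key 'name' is not found and no default given

NoneType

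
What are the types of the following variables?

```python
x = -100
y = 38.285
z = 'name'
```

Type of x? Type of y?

x is int; y is float

int, float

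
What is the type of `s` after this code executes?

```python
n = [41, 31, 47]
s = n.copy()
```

list.copy() returns list

list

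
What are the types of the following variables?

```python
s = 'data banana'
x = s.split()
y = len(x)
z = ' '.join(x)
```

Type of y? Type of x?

len() returns int; str.split() returns list

int, list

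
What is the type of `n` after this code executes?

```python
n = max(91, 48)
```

max() of ints returns int

int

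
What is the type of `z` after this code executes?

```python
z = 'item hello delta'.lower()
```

str.lower() returns str

str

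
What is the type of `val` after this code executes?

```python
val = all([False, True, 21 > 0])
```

all() returns bool

bool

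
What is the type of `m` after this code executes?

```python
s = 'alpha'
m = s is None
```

'is' comparison returns bool

bool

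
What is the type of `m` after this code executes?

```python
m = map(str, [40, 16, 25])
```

map() returns a map iterator object

map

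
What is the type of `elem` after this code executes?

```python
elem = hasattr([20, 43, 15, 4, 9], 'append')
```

hasattr() returns bool

bool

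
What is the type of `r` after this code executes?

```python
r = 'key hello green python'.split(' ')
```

str.split() returns list

list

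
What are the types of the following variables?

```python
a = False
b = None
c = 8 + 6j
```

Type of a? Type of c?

a is bool; c is complex

bool, complex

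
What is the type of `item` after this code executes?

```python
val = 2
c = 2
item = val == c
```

Equality comparison returns bool

bool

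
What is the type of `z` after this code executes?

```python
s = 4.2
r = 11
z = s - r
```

float - int returns float (4.2 - 11 = -6.8)

float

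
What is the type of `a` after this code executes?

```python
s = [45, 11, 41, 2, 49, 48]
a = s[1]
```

Indexing a list of ints returns int (s[1] = 11)

int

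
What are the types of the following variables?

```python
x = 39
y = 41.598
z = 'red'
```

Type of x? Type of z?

x is int; z is str

int, str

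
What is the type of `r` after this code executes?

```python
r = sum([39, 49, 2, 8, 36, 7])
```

sum() of ints returns int

int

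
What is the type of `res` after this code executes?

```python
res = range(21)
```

range() returns a range object

range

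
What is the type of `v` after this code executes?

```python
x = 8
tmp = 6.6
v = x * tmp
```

int * float returns float (8 * 6.6 = 52.8)

float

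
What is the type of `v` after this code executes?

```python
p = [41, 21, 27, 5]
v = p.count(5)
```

list.count() returns int

int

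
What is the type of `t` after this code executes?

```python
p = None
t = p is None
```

'is' comparison returns bool

bool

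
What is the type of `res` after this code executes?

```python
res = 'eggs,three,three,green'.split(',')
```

str.split() returns list

list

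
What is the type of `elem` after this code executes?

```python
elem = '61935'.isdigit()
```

str.isdigit() returns bool

bool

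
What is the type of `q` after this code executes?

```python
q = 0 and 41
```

'and' returns the first falsy value (0, which is int)

int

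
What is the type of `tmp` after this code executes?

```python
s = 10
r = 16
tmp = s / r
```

int / int always returns float in Python 3 (10 / 16 = 0.625)

float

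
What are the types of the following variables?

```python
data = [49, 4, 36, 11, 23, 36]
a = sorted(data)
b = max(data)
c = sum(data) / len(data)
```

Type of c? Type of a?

int / int returns float; sorted() returns list

float, list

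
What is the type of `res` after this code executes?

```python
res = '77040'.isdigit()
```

str.isdigit() returns bool

bool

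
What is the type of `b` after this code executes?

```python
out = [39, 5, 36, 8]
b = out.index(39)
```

list.index() returns int

int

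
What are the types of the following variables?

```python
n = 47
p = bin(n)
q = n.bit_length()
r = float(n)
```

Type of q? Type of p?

int.bit_length() returns int; bin() returns str

int, str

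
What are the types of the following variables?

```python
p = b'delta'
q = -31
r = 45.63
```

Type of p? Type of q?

p is bytes; q is int

bytes, int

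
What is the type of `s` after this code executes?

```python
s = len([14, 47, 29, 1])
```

len() always returns int

int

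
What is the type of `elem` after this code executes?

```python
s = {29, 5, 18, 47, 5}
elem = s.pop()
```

Popping from a set of ints returns int

int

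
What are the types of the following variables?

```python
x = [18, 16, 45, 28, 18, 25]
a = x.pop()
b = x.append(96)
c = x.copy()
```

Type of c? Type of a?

list.copy() returns list; list.pop() returns the element (int)

list, int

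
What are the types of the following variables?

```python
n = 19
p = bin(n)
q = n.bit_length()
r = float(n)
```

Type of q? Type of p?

int.bit_length() returns int; bin() returns str

int, str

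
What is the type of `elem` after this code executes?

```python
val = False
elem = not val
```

'not' always returns bool

bool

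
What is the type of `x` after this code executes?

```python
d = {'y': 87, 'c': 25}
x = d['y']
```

Accessing dict[str, int] with key 'y' returns int value 87

int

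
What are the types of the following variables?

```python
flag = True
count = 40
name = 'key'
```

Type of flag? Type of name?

flag is bool; name is str

bool, str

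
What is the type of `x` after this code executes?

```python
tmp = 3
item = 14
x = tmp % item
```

int % int returns int (3 % 14 = 3)

int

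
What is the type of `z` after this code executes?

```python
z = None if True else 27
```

Ternary: condition is True, if branch (None) taken → NoneType

NoneType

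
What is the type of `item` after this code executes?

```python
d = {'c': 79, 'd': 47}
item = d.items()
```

dict.items() returns a dict_items view

dict_items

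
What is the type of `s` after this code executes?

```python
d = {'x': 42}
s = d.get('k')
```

dict.get() returns None when key 'k' is not found and no default given

NoneType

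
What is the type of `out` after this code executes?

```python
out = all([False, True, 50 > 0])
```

all() returns bool

bool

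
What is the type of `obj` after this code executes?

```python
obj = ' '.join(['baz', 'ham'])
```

str.join() returns str

str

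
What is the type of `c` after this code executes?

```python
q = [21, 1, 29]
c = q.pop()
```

list.pop() returns the popped element (int here)

int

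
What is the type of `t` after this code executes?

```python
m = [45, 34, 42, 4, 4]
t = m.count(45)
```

list.count() returns int

int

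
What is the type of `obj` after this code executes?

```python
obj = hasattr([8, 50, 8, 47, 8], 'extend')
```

hasattr() returns bool

bool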